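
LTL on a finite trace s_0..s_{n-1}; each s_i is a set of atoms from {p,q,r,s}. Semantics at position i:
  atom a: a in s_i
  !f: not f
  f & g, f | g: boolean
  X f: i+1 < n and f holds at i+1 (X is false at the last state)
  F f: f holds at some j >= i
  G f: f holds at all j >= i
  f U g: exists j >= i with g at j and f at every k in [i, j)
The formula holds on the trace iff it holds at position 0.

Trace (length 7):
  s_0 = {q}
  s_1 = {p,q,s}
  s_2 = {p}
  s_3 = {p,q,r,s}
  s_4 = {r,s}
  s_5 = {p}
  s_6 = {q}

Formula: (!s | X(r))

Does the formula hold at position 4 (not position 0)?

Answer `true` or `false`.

s_0={q}: (!s | X(r))=True !s=True s=False X(r)=False r=False
s_1={p,q,s}: (!s | X(r))=False !s=False s=True X(r)=False r=False
s_2={p}: (!s | X(r))=True !s=True s=False X(r)=True r=False
s_3={p,q,r,s}: (!s | X(r))=True !s=False s=True X(r)=True r=True
s_4={r,s}: (!s | X(r))=False !s=False s=True X(r)=False r=True
s_5={p}: (!s | X(r))=True !s=True s=False X(r)=False r=False
s_6={q}: (!s | X(r))=True !s=True s=False X(r)=False r=False
Evaluating at position 4: result = False

Answer: false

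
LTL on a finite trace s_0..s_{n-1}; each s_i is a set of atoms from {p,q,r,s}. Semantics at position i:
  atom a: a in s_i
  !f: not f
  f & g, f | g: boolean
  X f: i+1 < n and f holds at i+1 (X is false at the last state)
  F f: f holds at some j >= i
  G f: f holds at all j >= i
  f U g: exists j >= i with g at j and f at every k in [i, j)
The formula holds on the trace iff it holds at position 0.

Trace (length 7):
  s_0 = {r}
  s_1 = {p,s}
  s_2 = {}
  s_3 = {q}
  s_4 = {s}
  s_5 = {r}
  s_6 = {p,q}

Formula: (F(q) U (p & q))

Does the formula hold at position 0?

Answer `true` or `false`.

Answer: true

Derivation:
s_0={r}: (F(q) U (p & q))=True F(q)=True q=False (p & q)=False p=False
s_1={p,s}: (F(q) U (p & q))=True F(q)=True q=False (p & q)=False p=True
s_2={}: (F(q) U (p & q))=True F(q)=True q=False (p & q)=False p=False
s_3={q}: (F(q) U (p & q))=True F(q)=True q=True (p & q)=False p=False
s_4={s}: (F(q) U (p & q))=True F(q)=True q=False (p & q)=False p=False
s_5={r}: (F(q) U (p & q))=True F(q)=True q=False (p & q)=False p=False
s_6={p,q}: (F(q) U (p & q))=True F(q)=True q=True (p & q)=True p=True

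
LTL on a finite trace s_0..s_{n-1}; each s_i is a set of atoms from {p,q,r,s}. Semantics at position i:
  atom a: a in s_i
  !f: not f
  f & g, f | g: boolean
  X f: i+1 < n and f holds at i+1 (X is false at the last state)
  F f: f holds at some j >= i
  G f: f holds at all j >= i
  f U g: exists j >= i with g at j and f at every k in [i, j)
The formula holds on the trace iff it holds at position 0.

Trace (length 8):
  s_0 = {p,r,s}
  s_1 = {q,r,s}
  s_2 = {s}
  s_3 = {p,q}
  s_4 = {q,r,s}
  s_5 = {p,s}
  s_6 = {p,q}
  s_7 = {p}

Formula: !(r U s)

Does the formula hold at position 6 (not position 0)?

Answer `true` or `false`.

Answer: true

Derivation:
s_0={p,r,s}: !(r U s)=False (r U s)=True r=True s=True
s_1={q,r,s}: !(r U s)=False (r U s)=True r=True s=True
s_2={s}: !(r U s)=False (r U s)=True r=False s=True
s_3={p,q}: !(r U s)=True (r U s)=False r=False s=False
s_4={q,r,s}: !(r U s)=False (r U s)=True r=True s=True
s_5={p,s}: !(r U s)=False (r U s)=True r=False s=True
s_6={p,q}: !(r U s)=True (r U s)=False r=False s=False
s_7={p}: !(r U s)=True (r U s)=False r=False s=False
Evaluating at position 6: result = True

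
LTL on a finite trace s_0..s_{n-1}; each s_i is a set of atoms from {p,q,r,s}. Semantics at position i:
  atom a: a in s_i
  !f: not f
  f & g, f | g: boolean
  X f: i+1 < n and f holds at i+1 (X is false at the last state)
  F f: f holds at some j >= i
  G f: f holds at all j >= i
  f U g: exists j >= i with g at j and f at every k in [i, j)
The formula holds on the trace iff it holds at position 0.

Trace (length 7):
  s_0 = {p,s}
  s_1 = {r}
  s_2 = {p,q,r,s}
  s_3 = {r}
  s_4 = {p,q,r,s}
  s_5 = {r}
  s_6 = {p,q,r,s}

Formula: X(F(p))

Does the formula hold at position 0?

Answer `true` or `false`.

Answer: true

Derivation:
s_0={p,s}: X(F(p))=True F(p)=True p=True
s_1={r}: X(F(p))=True F(p)=True p=False
s_2={p,q,r,s}: X(F(p))=True F(p)=True p=True
s_3={r}: X(F(p))=True F(p)=True p=False
s_4={p,q,r,s}: X(F(p))=True F(p)=True p=True
s_5={r}: X(F(p))=True F(p)=True p=False
s_6={p,q,r,s}: X(F(p))=False F(p)=True p=True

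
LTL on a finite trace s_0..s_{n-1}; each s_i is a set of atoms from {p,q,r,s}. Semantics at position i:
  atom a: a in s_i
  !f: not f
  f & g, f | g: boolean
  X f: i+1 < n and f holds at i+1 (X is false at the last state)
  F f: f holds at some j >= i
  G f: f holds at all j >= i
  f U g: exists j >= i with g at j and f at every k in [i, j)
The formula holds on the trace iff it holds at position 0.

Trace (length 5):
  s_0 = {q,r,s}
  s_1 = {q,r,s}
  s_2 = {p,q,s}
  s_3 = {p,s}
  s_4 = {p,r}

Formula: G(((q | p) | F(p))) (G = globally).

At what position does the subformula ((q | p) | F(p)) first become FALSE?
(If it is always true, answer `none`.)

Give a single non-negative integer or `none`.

s_0={q,r,s}: ((q | p) | F(p))=True (q | p)=True q=True p=False F(p)=True
s_1={q,r,s}: ((q | p) | F(p))=True (q | p)=True q=True p=False F(p)=True
s_2={p,q,s}: ((q | p) | F(p))=True (q | p)=True q=True p=True F(p)=True
s_3={p,s}: ((q | p) | F(p))=True (q | p)=True q=False p=True F(p)=True
s_4={p,r}: ((q | p) | F(p))=True (q | p)=True q=False p=True F(p)=True
G(((q | p) | F(p))) holds globally = True
No violation — formula holds at every position.

Answer: none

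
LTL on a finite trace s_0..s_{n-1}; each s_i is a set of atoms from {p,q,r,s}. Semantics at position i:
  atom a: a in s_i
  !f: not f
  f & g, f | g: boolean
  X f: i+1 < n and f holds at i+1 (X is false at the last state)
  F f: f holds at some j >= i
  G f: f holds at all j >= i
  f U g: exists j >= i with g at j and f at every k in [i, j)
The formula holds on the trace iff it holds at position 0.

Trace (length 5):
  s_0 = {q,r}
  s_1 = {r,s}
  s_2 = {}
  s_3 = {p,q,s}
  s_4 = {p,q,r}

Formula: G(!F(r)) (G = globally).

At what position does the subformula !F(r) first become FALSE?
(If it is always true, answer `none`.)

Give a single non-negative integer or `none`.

s_0={q,r}: !F(r)=False F(r)=True r=True
s_1={r,s}: !F(r)=False F(r)=True r=True
s_2={}: !F(r)=False F(r)=True r=False
s_3={p,q,s}: !F(r)=False F(r)=True r=False
s_4={p,q,r}: !F(r)=False F(r)=True r=True
G(!F(r)) holds globally = False
First violation at position 0.

Answer: 0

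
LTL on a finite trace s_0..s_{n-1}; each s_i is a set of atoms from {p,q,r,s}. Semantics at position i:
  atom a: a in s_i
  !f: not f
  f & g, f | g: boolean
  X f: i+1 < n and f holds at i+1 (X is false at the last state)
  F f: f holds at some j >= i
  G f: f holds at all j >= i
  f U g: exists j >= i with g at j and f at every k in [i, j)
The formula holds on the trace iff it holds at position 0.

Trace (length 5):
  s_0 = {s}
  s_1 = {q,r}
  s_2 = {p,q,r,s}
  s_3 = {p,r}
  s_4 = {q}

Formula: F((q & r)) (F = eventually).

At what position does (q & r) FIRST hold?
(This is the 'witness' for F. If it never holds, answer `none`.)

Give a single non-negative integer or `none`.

Answer: 1

Derivation:
s_0={s}: (q & r)=False q=False r=False
s_1={q,r}: (q & r)=True q=True r=True
s_2={p,q,r,s}: (q & r)=True q=True r=True
s_3={p,r}: (q & r)=False q=False r=True
s_4={q}: (q & r)=False q=True r=False
F((q & r)) holds; first witness at position 1.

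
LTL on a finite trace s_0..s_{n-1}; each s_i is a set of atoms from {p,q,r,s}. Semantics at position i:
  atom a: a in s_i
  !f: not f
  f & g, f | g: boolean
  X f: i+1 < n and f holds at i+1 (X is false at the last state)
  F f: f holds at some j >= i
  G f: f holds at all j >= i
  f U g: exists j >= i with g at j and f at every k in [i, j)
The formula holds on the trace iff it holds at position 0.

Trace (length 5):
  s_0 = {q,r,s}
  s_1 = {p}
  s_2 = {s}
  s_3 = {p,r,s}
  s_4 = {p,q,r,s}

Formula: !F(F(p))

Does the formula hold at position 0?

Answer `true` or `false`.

s_0={q,r,s}: !F(F(p))=False F(F(p))=True F(p)=True p=False
s_1={p}: !F(F(p))=False F(F(p))=True F(p)=True p=True
s_2={s}: !F(F(p))=False F(F(p))=True F(p)=True p=False
s_3={p,r,s}: !F(F(p))=False F(F(p))=True F(p)=True p=True
s_4={p,q,r,s}: !F(F(p))=False F(F(p))=True F(p)=True p=True

Answer: false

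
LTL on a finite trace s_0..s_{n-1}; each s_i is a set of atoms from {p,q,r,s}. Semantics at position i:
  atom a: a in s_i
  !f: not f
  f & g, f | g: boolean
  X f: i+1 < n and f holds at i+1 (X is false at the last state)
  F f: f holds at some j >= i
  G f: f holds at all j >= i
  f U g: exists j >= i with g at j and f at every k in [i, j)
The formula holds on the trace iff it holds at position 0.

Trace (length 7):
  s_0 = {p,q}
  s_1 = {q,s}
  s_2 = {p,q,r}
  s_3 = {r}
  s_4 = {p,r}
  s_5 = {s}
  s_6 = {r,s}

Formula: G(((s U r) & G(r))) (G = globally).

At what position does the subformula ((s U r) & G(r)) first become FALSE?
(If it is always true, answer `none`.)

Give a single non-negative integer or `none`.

Answer: 0

Derivation:
s_0={p,q}: ((s U r) & G(r))=False (s U r)=False s=False r=False G(r)=False
s_1={q,s}: ((s U r) & G(r))=False (s U r)=True s=True r=False G(r)=False
s_2={p,q,r}: ((s U r) & G(r))=False (s U r)=True s=False r=True G(r)=False
s_3={r}: ((s U r) & G(r))=False (s U r)=True s=False r=True G(r)=False
s_4={p,r}: ((s U r) & G(r))=False (s U r)=True s=False r=True G(r)=False
s_5={s}: ((s U r) & G(r))=False (s U r)=True s=True r=False G(r)=False
s_6={r,s}: ((s U r) & G(r))=True (s U r)=True s=True r=True G(r)=True
G(((s U r) & G(r))) holds globally = False
First violation at position 0.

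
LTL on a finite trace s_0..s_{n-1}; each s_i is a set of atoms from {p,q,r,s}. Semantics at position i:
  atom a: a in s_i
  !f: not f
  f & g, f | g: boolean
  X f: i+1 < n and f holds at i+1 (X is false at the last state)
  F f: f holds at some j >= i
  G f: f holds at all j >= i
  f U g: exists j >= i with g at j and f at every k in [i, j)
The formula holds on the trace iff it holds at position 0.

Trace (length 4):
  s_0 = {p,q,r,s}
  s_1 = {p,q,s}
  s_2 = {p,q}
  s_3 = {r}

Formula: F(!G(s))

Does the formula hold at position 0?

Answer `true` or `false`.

s_0={p,q,r,s}: F(!G(s))=True !G(s)=True G(s)=False s=True
s_1={p,q,s}: F(!G(s))=True !G(s)=True G(s)=False s=True
s_2={p,q}: F(!G(s))=True !G(s)=True G(s)=False s=False
s_3={r}: F(!G(s))=True !G(s)=True G(s)=False s=False

Answer: true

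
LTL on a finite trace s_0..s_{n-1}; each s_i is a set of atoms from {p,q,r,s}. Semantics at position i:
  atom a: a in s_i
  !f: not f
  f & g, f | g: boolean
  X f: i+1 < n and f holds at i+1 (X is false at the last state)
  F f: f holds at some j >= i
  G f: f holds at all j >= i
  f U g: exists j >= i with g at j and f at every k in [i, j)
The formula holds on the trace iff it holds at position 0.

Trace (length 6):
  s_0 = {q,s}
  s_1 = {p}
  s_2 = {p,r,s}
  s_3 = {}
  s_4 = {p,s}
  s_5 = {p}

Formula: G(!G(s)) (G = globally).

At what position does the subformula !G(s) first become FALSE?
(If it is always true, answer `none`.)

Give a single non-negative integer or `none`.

Answer: none

Derivation:
s_0={q,s}: !G(s)=True G(s)=False s=True
s_1={p}: !G(s)=True G(s)=False s=False
s_2={p,r,s}: !G(s)=True G(s)=False s=True
s_3={}: !G(s)=True G(s)=False s=False
s_4={p,s}: !G(s)=True G(s)=False s=True
s_5={p}: !G(s)=True G(s)=False s=False
G(!G(s)) holds globally = True
No violation — formula holds at every position.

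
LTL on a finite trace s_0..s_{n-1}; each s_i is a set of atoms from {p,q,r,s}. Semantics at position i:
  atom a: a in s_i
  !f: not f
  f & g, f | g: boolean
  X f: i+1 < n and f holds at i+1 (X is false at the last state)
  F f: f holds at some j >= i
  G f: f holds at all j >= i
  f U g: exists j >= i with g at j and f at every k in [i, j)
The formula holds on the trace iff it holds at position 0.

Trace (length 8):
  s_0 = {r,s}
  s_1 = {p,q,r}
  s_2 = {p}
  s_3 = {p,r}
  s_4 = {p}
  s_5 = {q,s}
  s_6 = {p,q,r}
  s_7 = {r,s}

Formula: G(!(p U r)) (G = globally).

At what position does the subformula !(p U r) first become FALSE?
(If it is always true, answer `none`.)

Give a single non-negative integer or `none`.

Answer: 0

Derivation:
s_0={r,s}: !(p U r)=False (p U r)=True p=False r=True
s_1={p,q,r}: !(p U r)=False (p U r)=True p=True r=True
s_2={p}: !(p U r)=False (p U r)=True p=True r=False
s_3={p,r}: !(p U r)=False (p U r)=True p=True r=True
s_4={p}: !(p U r)=True (p U r)=False p=True r=False
s_5={q,s}: !(p U r)=True (p U r)=False p=False r=False
s_6={p,q,r}: !(p U r)=False (p U r)=True p=True r=True
s_7={r,s}: !(p U r)=False (p U r)=True p=False r=True
G(!(p U r)) holds globally = False
First violation at position 0.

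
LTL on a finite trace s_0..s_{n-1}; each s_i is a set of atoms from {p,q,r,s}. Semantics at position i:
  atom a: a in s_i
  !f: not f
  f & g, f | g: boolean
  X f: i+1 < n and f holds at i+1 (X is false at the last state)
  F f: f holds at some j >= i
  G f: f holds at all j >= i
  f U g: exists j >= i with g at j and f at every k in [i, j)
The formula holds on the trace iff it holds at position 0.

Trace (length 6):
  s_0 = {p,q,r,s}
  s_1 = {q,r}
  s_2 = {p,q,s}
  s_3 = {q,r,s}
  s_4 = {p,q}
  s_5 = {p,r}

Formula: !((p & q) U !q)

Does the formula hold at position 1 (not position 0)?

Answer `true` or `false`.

Answer: true

Derivation:
s_0={p,q,r,s}: !((p & q) U !q)=True ((p & q) U !q)=False (p & q)=True p=True q=True !q=False
s_1={q,r}: !((p & q) U !q)=True ((p & q) U !q)=False (p & q)=False p=False q=True !q=False
s_2={p,q,s}: !((p & q) U !q)=True ((p & q) U !q)=False (p & q)=True p=True q=True !q=False
s_3={q,r,s}: !((p & q) U !q)=True ((p & q) U !q)=False (p & q)=False p=False q=True !q=False
s_4={p,q}: !((p & q) U !q)=False ((p & q) U !q)=True (p & q)=True p=True q=True !q=False
s_5={p,r}: !((p & q) U !q)=False ((p & q) U !q)=True (p & q)=False p=True q=False !q=True
Evaluating at position 1: result = True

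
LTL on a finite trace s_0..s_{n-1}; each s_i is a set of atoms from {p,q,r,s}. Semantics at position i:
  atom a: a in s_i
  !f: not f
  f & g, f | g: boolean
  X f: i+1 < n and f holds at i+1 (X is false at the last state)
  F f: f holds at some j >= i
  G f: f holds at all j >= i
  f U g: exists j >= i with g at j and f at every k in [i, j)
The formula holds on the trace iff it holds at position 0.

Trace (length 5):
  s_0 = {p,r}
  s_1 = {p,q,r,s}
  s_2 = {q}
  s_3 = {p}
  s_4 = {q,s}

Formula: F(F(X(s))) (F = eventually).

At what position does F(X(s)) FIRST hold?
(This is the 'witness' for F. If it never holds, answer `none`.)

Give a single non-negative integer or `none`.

s_0={p,r}: F(X(s))=True X(s)=True s=False
s_1={p,q,r,s}: F(X(s))=True X(s)=False s=True
s_2={q}: F(X(s))=True X(s)=False s=False
s_3={p}: F(X(s))=True X(s)=True s=False
s_4={q,s}: F(X(s))=False X(s)=False s=True
F(F(X(s))) holds; first witness at position 0.

Answer: 0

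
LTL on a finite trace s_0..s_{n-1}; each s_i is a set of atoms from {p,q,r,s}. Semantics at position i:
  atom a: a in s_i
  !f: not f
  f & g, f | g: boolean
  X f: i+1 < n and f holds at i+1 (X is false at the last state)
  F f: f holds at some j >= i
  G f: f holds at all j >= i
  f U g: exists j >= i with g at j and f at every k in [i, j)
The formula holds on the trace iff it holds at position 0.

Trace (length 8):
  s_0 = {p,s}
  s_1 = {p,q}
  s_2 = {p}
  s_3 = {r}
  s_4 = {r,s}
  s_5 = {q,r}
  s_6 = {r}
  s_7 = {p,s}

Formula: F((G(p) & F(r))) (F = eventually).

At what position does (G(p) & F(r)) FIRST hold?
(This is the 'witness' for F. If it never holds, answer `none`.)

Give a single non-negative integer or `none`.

s_0={p,s}: (G(p) & F(r))=False G(p)=False p=True F(r)=True r=False
s_1={p,q}: (G(p) & F(r))=False G(p)=False p=True F(r)=True r=False
s_2={p}: (G(p) & F(r))=False G(p)=False p=True F(r)=True r=False
s_3={r}: (G(p) & F(r))=False G(p)=False p=False F(r)=True r=True
s_4={r,s}: (G(p) & F(r))=False G(p)=False p=False F(r)=True r=True
s_5={q,r}: (G(p) & F(r))=False G(p)=False p=False F(r)=True r=True
s_6={r}: (G(p) & F(r))=False G(p)=False p=False F(r)=True r=True
s_7={p,s}: (G(p) & F(r))=False G(p)=True p=True F(r)=False r=False
F((G(p) & F(r))) does not hold (no witness exists).

Answer: none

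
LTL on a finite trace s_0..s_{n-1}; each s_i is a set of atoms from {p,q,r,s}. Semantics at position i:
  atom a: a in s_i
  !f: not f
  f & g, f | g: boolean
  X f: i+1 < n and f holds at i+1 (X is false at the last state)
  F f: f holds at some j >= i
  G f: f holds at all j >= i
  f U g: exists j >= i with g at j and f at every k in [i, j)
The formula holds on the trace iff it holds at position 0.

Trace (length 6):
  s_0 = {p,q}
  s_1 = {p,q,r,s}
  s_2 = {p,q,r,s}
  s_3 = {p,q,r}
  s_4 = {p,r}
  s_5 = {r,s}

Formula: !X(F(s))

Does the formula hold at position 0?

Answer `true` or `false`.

Answer: false

Derivation:
s_0={p,q}: !X(F(s))=False X(F(s))=True F(s)=True s=False
s_1={p,q,r,s}: !X(F(s))=False X(F(s))=True F(s)=True s=True
s_2={p,q,r,s}: !X(F(s))=False X(F(s))=True F(s)=True s=True
s_3={p,q,r}: !X(F(s))=False X(F(s))=True F(s)=True s=False
s_4={p,r}: !X(F(s))=False X(F(s))=True F(s)=True s=False
s_5={r,s}: !X(F(s))=True X(F(s))=False F(s)=True s=True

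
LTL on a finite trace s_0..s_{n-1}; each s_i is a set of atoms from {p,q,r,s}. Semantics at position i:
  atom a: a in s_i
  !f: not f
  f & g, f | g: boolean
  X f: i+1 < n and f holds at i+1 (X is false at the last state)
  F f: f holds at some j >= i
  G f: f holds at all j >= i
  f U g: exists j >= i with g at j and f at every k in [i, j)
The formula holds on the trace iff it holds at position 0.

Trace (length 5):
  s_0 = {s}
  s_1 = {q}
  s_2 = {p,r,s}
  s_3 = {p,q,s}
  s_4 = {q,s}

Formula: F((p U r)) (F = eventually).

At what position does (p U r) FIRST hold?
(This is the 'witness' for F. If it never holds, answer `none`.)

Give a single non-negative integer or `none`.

s_0={s}: (p U r)=False p=False r=False
s_1={q}: (p U r)=False p=False r=False
s_2={p,r,s}: (p U r)=True p=True r=True
s_3={p,q,s}: (p U r)=False p=True r=False
s_4={q,s}: (p U r)=False p=False r=False
F((p U r)) holds; first witness at position 2.

Answer: 2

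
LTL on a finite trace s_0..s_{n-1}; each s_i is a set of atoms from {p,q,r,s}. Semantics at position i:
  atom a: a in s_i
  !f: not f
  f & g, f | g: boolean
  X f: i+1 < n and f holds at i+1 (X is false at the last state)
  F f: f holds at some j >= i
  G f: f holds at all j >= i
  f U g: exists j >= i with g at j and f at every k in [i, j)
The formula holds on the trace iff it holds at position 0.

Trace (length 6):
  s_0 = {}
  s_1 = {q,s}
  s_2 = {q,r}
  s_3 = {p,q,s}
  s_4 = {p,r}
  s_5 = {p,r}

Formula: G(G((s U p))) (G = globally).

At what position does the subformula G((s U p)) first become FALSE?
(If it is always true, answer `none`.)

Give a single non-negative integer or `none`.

s_0={}: G((s U p))=False (s U p)=False s=False p=False
s_1={q,s}: G((s U p))=False (s U p)=False s=True p=False
s_2={q,r}: G((s U p))=False (s U p)=False s=False p=False
s_3={p,q,s}: G((s U p))=True (s U p)=True s=True p=True
s_4={p,r}: G((s U p))=True (s U p)=True s=False p=True
s_5={p,r}: G((s U p))=True (s U p)=True s=False p=True
G(G((s U p))) holds globally = False
First violation at position 0.

Answer: 0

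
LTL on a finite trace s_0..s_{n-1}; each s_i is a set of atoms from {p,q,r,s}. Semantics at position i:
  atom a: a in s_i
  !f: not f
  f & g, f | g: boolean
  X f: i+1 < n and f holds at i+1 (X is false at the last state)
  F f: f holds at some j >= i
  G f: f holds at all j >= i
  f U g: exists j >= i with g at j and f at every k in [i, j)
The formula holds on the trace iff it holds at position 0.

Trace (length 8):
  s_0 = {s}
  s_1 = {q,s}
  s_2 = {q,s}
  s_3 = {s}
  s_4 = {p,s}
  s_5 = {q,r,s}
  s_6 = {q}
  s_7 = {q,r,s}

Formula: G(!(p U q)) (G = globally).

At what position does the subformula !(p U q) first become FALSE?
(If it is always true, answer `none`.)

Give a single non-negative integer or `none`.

s_0={s}: !(p U q)=True (p U q)=False p=False q=False
s_1={q,s}: !(p U q)=False (p U q)=True p=False q=True
s_2={q,s}: !(p U q)=False (p U q)=True p=False q=True
s_3={s}: !(p U q)=True (p U q)=False p=False q=False
s_4={p,s}: !(p U q)=False (p U q)=True p=True q=False
s_5={q,r,s}: !(p U q)=False (p U q)=True p=False q=True
s_6={q}: !(p U q)=False (p U q)=True p=False q=True
s_7={q,r,s}: !(p U q)=False (p U q)=True p=False q=True
G(!(p U q)) holds globally = False
First violation at position 1.

Answer: 1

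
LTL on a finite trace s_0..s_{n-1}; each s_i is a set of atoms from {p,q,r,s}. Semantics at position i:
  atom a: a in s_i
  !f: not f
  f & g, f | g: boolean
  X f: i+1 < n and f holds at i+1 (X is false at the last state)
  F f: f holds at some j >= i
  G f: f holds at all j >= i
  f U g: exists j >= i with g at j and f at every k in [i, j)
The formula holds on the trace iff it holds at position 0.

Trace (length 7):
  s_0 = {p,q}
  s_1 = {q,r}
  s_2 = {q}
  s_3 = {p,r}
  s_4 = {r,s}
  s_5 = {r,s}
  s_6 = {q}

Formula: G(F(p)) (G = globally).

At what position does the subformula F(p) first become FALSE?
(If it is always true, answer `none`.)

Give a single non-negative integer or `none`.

s_0={p,q}: F(p)=True p=True
s_1={q,r}: F(p)=True p=False
s_2={q}: F(p)=True p=False
s_3={p,r}: F(p)=True p=True
s_4={r,s}: F(p)=False p=False
s_5={r,s}: F(p)=False p=False
s_6={q}: F(p)=False p=False
G(F(p)) holds globally = False
First violation at position 4.

Answer: 4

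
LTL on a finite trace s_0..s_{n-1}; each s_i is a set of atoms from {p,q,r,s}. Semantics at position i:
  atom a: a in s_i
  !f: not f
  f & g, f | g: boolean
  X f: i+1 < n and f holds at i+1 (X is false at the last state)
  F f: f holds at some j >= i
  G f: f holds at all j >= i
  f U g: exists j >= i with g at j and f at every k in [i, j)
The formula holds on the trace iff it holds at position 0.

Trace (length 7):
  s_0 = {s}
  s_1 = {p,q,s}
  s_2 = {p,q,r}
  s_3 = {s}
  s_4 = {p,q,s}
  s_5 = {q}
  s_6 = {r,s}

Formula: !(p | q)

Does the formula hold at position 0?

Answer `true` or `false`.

s_0={s}: !(p | q)=True (p | q)=False p=False q=False
s_1={p,q,s}: !(p | q)=False (p | q)=True p=True q=True
s_2={p,q,r}: !(p | q)=False (p | q)=True p=True q=True
s_3={s}: !(p | q)=True (p | q)=False p=False q=False
s_4={p,q,s}: !(p | q)=False (p | q)=True p=True q=True
s_5={q}: !(p | q)=False (p | q)=True p=False q=True
s_6={r,s}: !(p | q)=True (p | q)=False p=False q=False

Answer: true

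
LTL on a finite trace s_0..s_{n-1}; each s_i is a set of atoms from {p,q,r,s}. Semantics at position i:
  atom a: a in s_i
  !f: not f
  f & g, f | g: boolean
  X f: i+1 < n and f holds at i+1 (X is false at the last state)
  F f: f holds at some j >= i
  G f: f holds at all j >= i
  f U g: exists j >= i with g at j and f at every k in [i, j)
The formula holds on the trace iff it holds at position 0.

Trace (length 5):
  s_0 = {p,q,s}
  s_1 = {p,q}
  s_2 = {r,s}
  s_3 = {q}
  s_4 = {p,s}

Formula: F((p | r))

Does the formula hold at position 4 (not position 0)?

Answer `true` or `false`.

Answer: true

Derivation:
s_0={p,q,s}: F((p | r))=True (p | r)=True p=True r=False
s_1={p,q}: F((p | r))=True (p | r)=True p=True r=False
s_2={r,s}: F((p | r))=True (p | r)=True p=False r=True
s_3={q}: F((p | r))=True (p | r)=False p=False r=False
s_4={p,s}: F((p | r))=True (p | r)=True p=True r=False
Evaluating at position 4: result = True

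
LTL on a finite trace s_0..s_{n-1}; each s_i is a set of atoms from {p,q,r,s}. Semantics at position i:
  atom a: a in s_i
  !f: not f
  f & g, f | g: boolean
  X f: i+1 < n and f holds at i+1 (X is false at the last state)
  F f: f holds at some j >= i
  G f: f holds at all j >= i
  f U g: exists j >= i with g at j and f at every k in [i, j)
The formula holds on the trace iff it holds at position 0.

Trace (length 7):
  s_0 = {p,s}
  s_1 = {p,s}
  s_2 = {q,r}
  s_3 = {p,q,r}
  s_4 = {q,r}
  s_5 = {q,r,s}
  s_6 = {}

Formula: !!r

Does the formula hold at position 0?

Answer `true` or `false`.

s_0={p,s}: !!r=False !r=True r=False
s_1={p,s}: !!r=False !r=True r=False
s_2={q,r}: !!r=True !r=False r=True
s_3={p,q,r}: !!r=True !r=False r=True
s_4={q,r}: !!r=True !r=False r=True
s_5={q,r,s}: !!r=True !r=False r=True
s_6={}: !!r=False !r=True r=False

Answer: false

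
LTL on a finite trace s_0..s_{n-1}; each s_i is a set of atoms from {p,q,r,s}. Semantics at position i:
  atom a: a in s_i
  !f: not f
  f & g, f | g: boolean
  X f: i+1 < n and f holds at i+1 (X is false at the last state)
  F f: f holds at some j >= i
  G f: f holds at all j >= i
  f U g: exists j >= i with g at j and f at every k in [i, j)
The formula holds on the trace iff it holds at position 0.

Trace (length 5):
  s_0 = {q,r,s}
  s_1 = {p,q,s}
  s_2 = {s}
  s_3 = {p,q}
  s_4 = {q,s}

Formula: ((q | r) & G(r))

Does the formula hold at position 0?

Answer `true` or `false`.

Answer: false

Derivation:
s_0={q,r,s}: ((q | r) & G(r))=False (q | r)=True q=True r=True G(r)=False
s_1={p,q,s}: ((q | r) & G(r))=False (q | r)=True q=True r=False G(r)=False
s_2={s}: ((q | r) & G(r))=False (q | r)=False q=False r=False G(r)=False
s_3={p,q}: ((q | r) & G(r))=False (q | r)=True q=True r=False G(r)=False
s_4={q,s}: ((q | r) & G(r))=False (q | r)=True q=True r=False G(r)=False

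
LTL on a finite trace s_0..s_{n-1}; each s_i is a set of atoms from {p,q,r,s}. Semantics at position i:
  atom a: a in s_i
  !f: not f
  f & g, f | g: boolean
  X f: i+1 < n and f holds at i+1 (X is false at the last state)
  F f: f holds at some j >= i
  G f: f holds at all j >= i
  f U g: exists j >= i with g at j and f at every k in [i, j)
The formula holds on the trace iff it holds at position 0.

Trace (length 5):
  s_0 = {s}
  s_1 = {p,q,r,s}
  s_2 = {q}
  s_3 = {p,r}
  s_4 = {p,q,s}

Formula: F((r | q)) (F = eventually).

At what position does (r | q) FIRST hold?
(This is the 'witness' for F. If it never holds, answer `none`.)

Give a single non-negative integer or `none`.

s_0={s}: (r | q)=False r=False q=False
s_1={p,q,r,s}: (r | q)=True r=True q=True
s_2={q}: (r | q)=True r=False q=True
s_3={p,r}: (r | q)=True r=True q=False
s_4={p,q,s}: (r | q)=True r=False q=True
F((r | q)) holds; first witness at position 1.

Answer: 1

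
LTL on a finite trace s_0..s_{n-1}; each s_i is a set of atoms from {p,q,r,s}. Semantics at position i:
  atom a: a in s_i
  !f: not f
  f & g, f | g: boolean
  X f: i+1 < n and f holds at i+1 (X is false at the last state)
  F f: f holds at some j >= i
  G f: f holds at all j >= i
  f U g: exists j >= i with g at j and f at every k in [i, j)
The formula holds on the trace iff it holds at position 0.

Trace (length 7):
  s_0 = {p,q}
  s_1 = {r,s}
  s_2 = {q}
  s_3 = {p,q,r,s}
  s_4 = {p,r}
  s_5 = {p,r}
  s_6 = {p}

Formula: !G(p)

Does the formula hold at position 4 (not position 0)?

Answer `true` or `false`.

Answer: false

Derivation:
s_0={p,q}: !G(p)=True G(p)=False p=True
s_1={r,s}: !G(p)=True G(p)=False p=False
s_2={q}: !G(p)=True G(p)=False p=False
s_3={p,q,r,s}: !G(p)=False G(p)=True p=True
s_4={p,r}: !G(p)=False G(p)=True p=True
s_5={p,r}: !G(p)=False G(p)=True p=True
s_6={p}: !G(p)=False G(p)=True p=True
Evaluating at position 4: result = False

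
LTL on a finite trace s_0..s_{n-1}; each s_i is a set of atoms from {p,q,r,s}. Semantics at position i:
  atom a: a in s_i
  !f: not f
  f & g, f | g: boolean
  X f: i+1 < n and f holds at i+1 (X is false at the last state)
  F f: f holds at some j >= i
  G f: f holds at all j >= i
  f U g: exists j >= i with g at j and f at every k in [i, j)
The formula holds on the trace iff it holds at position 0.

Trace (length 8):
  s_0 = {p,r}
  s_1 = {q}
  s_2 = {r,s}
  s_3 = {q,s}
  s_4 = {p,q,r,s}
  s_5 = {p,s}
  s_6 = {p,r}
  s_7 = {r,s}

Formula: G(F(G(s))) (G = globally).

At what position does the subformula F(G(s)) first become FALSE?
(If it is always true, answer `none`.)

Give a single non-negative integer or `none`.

Answer: none

Derivation:
s_0={p,r}: F(G(s))=True G(s)=False s=False
s_1={q}: F(G(s))=True G(s)=False s=False
s_2={r,s}: F(G(s))=True G(s)=False s=True
s_3={q,s}: F(G(s))=True G(s)=False s=True
s_4={p,q,r,s}: F(G(s))=True G(s)=False s=True
s_5={p,s}: F(G(s))=True G(s)=False s=True
s_6={p,r}: F(G(s))=True G(s)=False s=False
s_7={r,s}: F(G(s))=True G(s)=True s=True
G(F(G(s))) holds globally = True
No violation — formula holds at every position.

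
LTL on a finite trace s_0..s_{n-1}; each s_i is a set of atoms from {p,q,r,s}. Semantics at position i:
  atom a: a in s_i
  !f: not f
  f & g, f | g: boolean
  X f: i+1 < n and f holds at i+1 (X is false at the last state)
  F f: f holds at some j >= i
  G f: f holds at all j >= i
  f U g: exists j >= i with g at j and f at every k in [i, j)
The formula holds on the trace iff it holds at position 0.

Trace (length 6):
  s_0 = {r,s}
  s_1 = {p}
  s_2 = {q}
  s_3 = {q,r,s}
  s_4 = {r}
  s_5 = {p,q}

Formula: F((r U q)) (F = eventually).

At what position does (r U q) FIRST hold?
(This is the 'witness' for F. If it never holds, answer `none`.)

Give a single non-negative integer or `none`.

Answer: 2

Derivation:
s_0={r,s}: (r U q)=False r=True q=False
s_1={p}: (r U q)=False r=False q=False
s_2={q}: (r U q)=True r=False q=True
s_3={q,r,s}: (r U q)=True r=True q=True
s_4={r}: (r U q)=True r=True q=False
s_5={p,q}: (r U q)=True r=False q=True
F((r U q)) holds; first witness at position 2.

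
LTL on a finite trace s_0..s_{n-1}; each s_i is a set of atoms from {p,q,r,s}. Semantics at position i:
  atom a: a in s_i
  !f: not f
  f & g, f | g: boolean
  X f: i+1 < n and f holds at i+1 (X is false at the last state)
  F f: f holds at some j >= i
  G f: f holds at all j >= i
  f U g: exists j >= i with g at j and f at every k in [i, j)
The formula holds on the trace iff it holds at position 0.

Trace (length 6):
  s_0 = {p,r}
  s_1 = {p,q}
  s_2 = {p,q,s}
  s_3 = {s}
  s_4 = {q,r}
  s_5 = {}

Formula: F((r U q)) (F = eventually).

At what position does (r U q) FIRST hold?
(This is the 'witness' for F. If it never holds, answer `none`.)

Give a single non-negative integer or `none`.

s_0={p,r}: (r U q)=True r=True q=False
s_1={p,q}: (r U q)=True r=False q=True
s_2={p,q,s}: (r U q)=True r=False q=True
s_3={s}: (r U q)=False r=False q=False
s_4={q,r}: (r U q)=True r=True q=True
s_5={}: (r U q)=False r=False q=False
F((r U q)) holds; first witness at position 0.

Answer: 0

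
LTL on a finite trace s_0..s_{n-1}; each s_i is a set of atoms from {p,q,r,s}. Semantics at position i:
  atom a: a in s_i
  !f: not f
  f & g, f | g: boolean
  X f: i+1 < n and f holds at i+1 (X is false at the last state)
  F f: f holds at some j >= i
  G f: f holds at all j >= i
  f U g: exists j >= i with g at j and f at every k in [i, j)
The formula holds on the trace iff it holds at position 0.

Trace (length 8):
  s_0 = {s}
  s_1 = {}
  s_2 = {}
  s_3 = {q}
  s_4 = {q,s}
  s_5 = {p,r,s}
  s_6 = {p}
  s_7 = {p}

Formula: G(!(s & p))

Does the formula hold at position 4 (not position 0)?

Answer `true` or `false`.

s_0={s}: G(!(s & p))=False !(s & p)=True (s & p)=False s=True p=False
s_1={}: G(!(s & p))=False !(s & p)=True (s & p)=False s=False p=False
s_2={}: G(!(s & p))=False !(s & p)=True (s & p)=False s=False p=False
s_3={q}: G(!(s & p))=False !(s & p)=True (s & p)=False s=False p=False
s_4={q,s}: G(!(s & p))=False !(s & p)=True (s & p)=False s=True p=False
s_5={p,r,s}: G(!(s & p))=False !(s & p)=False (s & p)=True s=True p=True
s_6={p}: G(!(s & p))=True !(s & p)=True (s & p)=False s=False p=True
s_7={p}: G(!(s & p))=True !(s & p)=True (s & p)=False s=False p=True
Evaluating at position 4: result = False

Answer: false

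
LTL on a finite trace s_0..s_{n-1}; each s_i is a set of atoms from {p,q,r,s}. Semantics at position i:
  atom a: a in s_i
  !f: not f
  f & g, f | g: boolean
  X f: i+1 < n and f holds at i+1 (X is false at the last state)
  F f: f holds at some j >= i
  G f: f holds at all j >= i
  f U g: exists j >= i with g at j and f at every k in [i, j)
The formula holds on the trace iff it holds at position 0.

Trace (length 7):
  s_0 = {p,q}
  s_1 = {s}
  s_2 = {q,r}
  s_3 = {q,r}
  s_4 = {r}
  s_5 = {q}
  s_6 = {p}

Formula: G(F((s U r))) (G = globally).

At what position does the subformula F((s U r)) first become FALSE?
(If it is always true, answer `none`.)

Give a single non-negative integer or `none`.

s_0={p,q}: F((s U r))=True (s U r)=False s=False r=False
s_1={s}: F((s U r))=True (s U r)=True s=True r=False
s_2={q,r}: F((s U r))=True (s U r)=True s=False r=True
s_3={q,r}: F((s U r))=True (s U r)=True s=False r=True
s_4={r}: F((s U r))=True (s U r)=True s=False r=True
s_5={q}: F((s U r))=False (s U r)=False s=False r=False
s_6={p}: F((s U r))=False (s U r)=False s=False r=False
G(F((s U r))) holds globally = False
First violation at position 5.

Answer: 5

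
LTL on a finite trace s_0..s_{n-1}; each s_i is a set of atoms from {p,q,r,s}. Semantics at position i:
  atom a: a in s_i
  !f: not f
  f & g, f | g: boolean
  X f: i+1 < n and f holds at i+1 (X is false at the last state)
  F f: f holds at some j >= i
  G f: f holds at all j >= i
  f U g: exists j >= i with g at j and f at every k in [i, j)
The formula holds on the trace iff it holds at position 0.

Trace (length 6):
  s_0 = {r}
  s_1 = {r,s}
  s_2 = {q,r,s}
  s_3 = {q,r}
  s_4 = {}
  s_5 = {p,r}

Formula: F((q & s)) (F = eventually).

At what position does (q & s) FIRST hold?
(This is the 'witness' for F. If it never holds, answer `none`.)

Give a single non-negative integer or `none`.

Answer: 2

Derivation:
s_0={r}: (q & s)=False q=False s=False
s_1={r,s}: (q & s)=False q=False s=True
s_2={q,r,s}: (q & s)=True q=True s=True
s_3={q,r}: (q & s)=False q=True s=False
s_4={}: (q & s)=False q=False s=False
s_5={p,r}: (q & s)=False q=False s=False
F((q & s)) holds; first witness at position 2.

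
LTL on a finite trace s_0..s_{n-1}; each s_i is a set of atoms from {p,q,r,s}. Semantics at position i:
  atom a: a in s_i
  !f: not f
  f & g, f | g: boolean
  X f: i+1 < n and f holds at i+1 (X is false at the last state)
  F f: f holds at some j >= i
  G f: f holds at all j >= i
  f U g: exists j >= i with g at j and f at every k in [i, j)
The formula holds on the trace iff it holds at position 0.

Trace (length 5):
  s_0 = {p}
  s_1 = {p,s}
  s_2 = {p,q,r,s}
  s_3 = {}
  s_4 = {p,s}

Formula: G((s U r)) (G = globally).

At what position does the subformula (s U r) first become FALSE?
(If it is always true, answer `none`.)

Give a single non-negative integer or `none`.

Answer: 0

Derivation:
s_0={p}: (s U r)=False s=False r=False
s_1={p,s}: (s U r)=True s=True r=False
s_2={p,q,r,s}: (s U r)=True s=True r=True
s_3={}: (s U r)=False s=False r=False
s_4={p,s}: (s U r)=False s=True r=False
G((s U r)) holds globally = False
First violation at position 0.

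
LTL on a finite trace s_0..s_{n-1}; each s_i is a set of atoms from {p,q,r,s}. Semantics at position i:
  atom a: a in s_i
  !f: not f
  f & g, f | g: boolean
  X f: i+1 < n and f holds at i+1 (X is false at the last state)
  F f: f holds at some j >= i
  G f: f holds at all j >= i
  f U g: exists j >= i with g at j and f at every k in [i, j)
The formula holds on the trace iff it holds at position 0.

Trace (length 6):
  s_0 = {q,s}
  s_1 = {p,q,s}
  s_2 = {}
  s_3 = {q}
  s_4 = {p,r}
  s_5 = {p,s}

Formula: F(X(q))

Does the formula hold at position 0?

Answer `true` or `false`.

Answer: true

Derivation:
s_0={q,s}: F(X(q))=True X(q)=True q=True
s_1={p,q,s}: F(X(q))=True X(q)=False q=True
s_2={}: F(X(q))=True X(q)=True q=False
s_3={q}: F(X(q))=False X(q)=False q=True
s_4={p,r}: F(X(q))=False X(q)=False q=False
s_5={p,s}: F(X(q))=False X(q)=False q=False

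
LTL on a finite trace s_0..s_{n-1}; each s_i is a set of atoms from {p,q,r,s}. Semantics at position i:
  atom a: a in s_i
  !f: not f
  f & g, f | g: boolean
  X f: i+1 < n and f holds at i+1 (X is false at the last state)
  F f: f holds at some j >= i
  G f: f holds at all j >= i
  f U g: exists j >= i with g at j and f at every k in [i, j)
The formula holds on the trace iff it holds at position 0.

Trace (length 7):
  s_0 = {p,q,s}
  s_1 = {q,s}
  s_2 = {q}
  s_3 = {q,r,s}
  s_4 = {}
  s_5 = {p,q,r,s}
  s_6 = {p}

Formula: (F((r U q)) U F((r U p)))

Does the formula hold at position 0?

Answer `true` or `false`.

Answer: true

Derivation:
s_0={p,q,s}: (F((r U q)) U F((r U p)))=True F((r U q))=True (r U q)=True r=False q=True F((r U p))=True (r U p)=True p=True
s_1={q,s}: (F((r U q)) U F((r U p)))=True F((r U q))=True (r U q)=True r=False q=True F((r U p))=True (r U p)=False p=False
s_2={q}: (F((r U q)) U F((r U p)))=True F((r U q))=True (r U q)=True r=False q=True F((r U p))=True (r U p)=False p=False
s_3={q,r,s}: (F((r U q)) U F((r U p)))=True F((r U q))=True (r U q)=True r=True q=True F((r U p))=True (r U p)=False p=False
s_4={}: (F((r U q)) U F((r U p)))=True F((r U q))=True (r U q)=False r=False q=False F((r U p))=True (r U p)=False p=False
s_5={p,q,r,s}: (F((r U q)) U F((r U p)))=True F((r U q))=True (r U q)=True r=True q=True F((r U p))=True (r U p)=True p=True
s_6={p}: (F((r U q)) U F((r U p)))=True F((r U q))=False (r U q)=False r=False q=False F((r U p))=True (r U p)=True p=True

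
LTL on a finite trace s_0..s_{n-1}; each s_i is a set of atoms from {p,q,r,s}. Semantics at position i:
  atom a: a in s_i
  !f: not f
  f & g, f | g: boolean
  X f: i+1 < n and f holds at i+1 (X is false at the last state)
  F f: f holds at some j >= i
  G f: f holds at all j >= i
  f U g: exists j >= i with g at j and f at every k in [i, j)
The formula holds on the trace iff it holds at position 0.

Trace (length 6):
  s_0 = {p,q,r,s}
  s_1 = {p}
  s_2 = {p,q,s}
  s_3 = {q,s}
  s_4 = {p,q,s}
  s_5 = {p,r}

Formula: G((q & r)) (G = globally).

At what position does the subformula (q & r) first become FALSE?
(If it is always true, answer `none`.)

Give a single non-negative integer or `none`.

s_0={p,q,r,s}: (q & r)=True q=True r=True
s_1={p}: (q & r)=False q=False r=False
s_2={p,q,s}: (q & r)=False q=True r=False
s_3={q,s}: (q & r)=False q=True r=False
s_4={p,q,s}: (q & r)=False q=True r=False
s_5={p,r}: (q & r)=False q=False r=True
G((q & r)) holds globally = False
First violation at position 1.

Answer: 1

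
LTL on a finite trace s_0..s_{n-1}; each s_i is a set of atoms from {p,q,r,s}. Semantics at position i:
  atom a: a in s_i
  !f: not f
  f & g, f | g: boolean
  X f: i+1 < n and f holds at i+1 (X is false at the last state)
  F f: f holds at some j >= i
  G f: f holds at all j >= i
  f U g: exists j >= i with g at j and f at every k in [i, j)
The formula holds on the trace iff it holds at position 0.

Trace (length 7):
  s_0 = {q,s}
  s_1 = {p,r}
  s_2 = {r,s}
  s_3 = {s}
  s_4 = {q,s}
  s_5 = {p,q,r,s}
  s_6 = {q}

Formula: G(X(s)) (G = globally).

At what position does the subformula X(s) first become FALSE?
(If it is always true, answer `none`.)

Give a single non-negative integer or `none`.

Answer: 0

Derivation:
s_0={q,s}: X(s)=False s=True
s_1={p,r}: X(s)=True s=False
s_2={r,s}: X(s)=True s=True
s_3={s}: X(s)=True s=True
s_4={q,s}: X(s)=True s=True
s_5={p,q,r,s}: X(s)=False s=True
s_6={q}: X(s)=False s=False
G(X(s)) holds globally = False
First violation at position 0.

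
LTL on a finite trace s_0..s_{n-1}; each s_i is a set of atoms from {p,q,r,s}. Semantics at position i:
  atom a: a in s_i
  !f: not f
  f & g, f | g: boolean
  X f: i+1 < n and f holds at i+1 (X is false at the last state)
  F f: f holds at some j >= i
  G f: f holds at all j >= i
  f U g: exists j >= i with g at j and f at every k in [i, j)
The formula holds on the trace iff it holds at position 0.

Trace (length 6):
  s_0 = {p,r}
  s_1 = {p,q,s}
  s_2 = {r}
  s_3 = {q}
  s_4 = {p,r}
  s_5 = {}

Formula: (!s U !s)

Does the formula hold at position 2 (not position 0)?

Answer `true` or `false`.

s_0={p,r}: (!s U !s)=True !s=True s=False
s_1={p,q,s}: (!s U !s)=False !s=False s=True
s_2={r}: (!s U !s)=True !s=True s=False
s_3={q}: (!s U !s)=True !s=True s=False
s_4={p,r}: (!s U !s)=True !s=True s=False
s_5={}: (!s U !s)=True !s=True s=False
Evaluating at position 2: result = True

Answer: true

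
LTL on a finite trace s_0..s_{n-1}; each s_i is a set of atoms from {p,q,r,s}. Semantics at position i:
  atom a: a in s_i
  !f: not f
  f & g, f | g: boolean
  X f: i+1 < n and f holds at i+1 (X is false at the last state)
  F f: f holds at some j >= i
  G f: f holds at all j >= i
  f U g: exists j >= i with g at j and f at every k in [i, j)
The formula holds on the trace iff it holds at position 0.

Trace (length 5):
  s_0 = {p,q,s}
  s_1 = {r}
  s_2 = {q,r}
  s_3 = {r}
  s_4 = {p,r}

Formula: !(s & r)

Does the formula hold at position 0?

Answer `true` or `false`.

s_0={p,q,s}: !(s & r)=True (s & r)=False s=True r=False
s_1={r}: !(s & r)=True (s & r)=False s=False r=True
s_2={q,r}: !(s & r)=True (s & r)=False s=False r=True
s_3={r}: !(s & r)=True (s & r)=False s=False r=True
s_4={p,r}: !(s & r)=True (s & r)=False s=False r=True

Answer: true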